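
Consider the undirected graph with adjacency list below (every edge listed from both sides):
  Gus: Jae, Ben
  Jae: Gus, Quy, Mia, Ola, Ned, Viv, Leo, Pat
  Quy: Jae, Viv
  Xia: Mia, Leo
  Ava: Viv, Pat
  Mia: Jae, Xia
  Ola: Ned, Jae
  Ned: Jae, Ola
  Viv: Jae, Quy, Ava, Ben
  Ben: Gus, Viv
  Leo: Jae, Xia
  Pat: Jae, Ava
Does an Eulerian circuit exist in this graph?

Degrees: Gus:2, Jae:8, Quy:2, Xia:2, Ava:2, Mia:2, Ola:2, Ned:2, Viv:4, Ben:2, Leo:2, Pat:2
All degrees are even and the non-isolated vertices are connected — an Eulerian circuit exists.

Yes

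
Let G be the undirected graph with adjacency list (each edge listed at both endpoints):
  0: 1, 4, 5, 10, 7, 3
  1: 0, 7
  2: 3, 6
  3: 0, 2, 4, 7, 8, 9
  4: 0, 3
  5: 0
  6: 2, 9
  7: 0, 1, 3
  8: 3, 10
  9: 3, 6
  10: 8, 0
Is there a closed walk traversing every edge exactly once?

Degrees: 0:6, 1:2, 2:2, 3:6, 4:2, 5:1, 6:2, 7:3, 8:2, 9:2, 10:2
5, 7 have odd degree; an Eulerian circuit needs every degree to be even, so none exists.

No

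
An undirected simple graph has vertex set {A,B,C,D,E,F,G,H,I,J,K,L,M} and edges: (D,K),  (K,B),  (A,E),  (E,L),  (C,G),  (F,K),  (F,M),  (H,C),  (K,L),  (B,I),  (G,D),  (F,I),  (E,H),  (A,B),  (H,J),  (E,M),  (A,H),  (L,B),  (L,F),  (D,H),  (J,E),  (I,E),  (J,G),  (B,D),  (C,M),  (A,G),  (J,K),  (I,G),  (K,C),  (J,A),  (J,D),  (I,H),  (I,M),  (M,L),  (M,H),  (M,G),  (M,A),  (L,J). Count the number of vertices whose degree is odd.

Degrees: A:6, B:5, C:4, D:5, E:6, F:4, G:6, H:7, I:6, J:7, K:6, L:6, M:8
Odd-degree vertices: B, D, H, J.

4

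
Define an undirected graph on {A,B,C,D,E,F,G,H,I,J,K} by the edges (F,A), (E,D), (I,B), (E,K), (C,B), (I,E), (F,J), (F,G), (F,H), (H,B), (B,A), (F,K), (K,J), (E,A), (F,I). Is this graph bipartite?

No

F-J-K-F is an odd cycle (length 3), and a bipartite graph can contain only even cycles.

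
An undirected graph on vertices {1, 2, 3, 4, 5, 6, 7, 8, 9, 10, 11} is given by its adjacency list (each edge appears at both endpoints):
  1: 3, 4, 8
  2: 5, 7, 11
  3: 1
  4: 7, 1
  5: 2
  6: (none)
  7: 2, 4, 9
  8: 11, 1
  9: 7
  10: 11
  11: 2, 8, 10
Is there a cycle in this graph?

Yes

|V| = 11, |E| = 10, number of components = 2.
One cycle is 1-8-11-2-7-4-1.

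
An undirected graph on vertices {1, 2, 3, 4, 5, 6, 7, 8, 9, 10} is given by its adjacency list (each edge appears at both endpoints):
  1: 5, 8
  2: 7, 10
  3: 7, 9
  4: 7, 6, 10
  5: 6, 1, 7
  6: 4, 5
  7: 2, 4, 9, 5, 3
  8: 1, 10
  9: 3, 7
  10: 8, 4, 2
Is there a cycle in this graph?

The graph has 10 vertices, 13 edges, and 1 connected component.
One cycle is 7-9-3-7.

Yes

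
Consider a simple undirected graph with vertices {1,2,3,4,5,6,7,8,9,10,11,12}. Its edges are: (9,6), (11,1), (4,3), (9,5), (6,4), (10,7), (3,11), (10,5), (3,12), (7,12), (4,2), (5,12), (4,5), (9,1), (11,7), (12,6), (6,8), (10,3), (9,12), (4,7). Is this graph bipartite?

The cycle 5-9-12-5 has length 3, which is odd, so the graph is not bipartite.

No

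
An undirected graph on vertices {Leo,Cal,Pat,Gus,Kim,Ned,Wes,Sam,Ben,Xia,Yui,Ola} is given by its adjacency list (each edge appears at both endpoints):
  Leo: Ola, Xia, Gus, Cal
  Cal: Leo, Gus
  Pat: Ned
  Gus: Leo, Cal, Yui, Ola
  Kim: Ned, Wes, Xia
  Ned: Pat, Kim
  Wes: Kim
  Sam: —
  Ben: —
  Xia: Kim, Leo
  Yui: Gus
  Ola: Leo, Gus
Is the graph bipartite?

No

The cycle Leo-Gus-Ola-Leo has length 3, which is odd, so the graph is not bipartite.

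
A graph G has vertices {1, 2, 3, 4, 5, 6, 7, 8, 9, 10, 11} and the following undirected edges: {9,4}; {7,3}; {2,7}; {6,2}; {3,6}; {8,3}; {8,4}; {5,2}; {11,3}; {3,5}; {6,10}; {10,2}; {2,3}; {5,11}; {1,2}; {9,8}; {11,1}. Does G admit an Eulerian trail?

No

Degrees: 1:2, 2:6, 3:6, 4:2, 5:3, 6:3, 7:2, 8:3, 9:2, 10:2, 11:3
Odd-degree vertices: 5, 6, 8, 11 (4 total).
With 4 odd-degree vertices (more than two), no single trail can use every edge.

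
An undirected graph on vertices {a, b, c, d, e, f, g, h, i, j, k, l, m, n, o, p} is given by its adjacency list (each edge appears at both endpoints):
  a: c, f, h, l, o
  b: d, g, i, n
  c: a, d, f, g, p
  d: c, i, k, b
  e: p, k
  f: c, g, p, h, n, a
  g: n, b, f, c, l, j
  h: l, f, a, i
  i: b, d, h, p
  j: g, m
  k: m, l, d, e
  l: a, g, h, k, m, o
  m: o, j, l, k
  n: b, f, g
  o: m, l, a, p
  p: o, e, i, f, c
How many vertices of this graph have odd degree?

Degrees: a:5, b:4, c:5, d:4, e:2, f:6, g:6, h:4, i:4, j:2, k:4, l:6, m:4, n:3, o:4, p:5
Odd-degree vertices: a, c, n, p.

4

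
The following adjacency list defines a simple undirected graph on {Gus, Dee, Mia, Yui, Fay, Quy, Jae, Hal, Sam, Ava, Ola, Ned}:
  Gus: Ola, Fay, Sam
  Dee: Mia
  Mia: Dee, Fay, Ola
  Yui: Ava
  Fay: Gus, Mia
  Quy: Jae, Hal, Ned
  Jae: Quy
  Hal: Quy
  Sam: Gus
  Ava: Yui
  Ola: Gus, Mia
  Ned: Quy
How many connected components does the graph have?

3

Component: {Yui, Ava}
Component: {Quy, Jae, Hal, Ned}
Component: {Gus, Dee, Mia, Fay, Sam, Ola}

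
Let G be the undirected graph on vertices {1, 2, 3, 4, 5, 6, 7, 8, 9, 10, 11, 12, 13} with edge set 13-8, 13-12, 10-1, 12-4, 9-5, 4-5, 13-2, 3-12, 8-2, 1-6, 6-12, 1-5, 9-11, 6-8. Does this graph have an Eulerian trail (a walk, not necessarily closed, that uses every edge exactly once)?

Degrees: 1:3, 2:2, 3:1, 4:2, 5:3, 6:3, 7:0, 8:3, 9:2, 10:1, 11:1, 12:4, 13:3
Odd-degree vertices: 1, 3, 5, 6, 8, 10, 11, 13 (8 total).
With 8 odd-degree vertices (more than two), no single trail can use every edge.

No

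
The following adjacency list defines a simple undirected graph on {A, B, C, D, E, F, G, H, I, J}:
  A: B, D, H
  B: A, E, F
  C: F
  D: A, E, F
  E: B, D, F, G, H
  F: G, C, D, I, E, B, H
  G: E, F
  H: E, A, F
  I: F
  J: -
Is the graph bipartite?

No

D-E-F-D is an odd cycle (length 3), and a bipartite graph can contain only even cycles.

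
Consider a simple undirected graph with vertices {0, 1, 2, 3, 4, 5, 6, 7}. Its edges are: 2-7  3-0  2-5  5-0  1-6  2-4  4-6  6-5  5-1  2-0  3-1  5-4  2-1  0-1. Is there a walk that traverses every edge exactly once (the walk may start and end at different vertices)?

Degrees: 0:4, 1:5, 2:5, 3:2, 4:3, 5:5, 6:3, 7:1
Odd-degree vertices: 1, 2, 4, 5, 6, 7 (6 total).
With 6 odd-degree vertices (more than two), no single trail can use every edge.

No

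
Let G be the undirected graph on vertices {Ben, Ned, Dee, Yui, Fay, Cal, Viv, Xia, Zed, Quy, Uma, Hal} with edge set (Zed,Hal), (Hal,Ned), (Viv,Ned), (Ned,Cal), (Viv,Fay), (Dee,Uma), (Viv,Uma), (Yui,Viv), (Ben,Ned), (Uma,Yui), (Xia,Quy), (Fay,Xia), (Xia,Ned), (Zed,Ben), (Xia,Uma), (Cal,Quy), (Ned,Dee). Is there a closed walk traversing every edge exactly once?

Degrees: Ben:2, Ned:6, Dee:2, Yui:2, Fay:2, Cal:2, Viv:4, Xia:4, Zed:2, Quy:2, Uma:4, Hal:2
All degrees are even and the non-isolated vertices are connected — an Eulerian circuit exists.

Yes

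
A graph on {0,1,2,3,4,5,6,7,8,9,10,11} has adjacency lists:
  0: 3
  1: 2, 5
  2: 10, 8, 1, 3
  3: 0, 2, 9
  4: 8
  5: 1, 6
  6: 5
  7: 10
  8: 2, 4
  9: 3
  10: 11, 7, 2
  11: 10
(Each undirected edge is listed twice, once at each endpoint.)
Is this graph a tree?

The graph has 12 vertices and 11 edges.
Connected and |E| = |V| - 1, which characterizes a tree.

Yes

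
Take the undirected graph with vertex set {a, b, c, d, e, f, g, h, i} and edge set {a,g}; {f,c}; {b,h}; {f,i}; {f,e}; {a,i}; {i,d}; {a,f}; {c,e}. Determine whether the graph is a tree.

The graph has 9 vertices and 9 edges.
It splits into 2 components, so it cannot be a tree.

No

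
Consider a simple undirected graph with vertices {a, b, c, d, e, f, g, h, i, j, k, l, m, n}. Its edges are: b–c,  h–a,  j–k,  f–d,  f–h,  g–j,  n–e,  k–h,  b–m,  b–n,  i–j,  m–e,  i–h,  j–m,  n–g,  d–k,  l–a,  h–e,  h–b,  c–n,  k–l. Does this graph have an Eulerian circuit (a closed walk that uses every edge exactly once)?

No

Degrees: a:2, b:4, c:2, d:2, e:3, f:2, g:2, h:6, i:2, j:4, k:4, l:2, m:3, n:4
e, m have odd degree; an Eulerian circuit needs every degree to be even, so none exists.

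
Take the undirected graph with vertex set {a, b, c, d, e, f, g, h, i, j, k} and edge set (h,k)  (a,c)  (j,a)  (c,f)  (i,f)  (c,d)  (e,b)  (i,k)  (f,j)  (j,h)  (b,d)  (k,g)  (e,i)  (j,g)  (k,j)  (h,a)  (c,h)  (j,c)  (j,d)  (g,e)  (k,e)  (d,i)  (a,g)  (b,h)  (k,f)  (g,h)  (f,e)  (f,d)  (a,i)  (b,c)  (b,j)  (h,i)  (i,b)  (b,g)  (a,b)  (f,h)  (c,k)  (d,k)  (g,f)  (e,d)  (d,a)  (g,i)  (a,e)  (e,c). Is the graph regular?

Yes

Degrees: a:8, b:8, c:8, d:8, e:8, f:8, g:8, h:8, i:8, j:8, k:8
All degrees equal 8; the graph is regular.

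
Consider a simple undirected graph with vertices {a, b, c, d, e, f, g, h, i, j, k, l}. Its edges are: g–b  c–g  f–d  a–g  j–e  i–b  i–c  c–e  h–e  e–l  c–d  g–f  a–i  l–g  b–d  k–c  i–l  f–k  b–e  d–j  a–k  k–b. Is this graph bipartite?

A valid 2-coloring puts {d, e, g, i, k} on one side and {a, b, c, f, h, j, l} on the other; every edge crosses between the two sides.

Yes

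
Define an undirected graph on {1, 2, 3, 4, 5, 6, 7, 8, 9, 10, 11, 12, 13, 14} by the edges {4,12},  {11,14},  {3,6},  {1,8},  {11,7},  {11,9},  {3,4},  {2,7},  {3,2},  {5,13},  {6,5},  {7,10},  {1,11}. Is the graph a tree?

|V| = 14, |E| = 13.
It is connected with exactly 13 edges, hence acyclic — it is a tree.

Yes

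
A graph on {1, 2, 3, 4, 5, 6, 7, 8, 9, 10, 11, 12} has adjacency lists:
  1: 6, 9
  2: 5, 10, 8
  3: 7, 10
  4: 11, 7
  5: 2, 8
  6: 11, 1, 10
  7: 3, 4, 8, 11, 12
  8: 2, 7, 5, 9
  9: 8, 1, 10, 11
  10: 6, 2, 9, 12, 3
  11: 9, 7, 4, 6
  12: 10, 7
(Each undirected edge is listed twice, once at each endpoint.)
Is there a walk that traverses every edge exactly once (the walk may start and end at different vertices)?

No

Degrees: 1:2, 2:3, 3:2, 4:2, 5:2, 6:3, 7:5, 8:4, 9:4, 10:5, 11:4, 12:2
Odd-degree vertices: 2, 6, 7, 10 (4 total).
With 4 odd-degree vertices (more than two), no single trail can use every edge.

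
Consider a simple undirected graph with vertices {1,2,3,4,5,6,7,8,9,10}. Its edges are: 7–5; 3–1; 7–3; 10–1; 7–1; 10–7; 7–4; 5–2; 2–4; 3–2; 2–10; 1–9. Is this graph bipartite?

No

The cycle 7-1-10-7 has length 3, which is odd, so the graph is not bipartite.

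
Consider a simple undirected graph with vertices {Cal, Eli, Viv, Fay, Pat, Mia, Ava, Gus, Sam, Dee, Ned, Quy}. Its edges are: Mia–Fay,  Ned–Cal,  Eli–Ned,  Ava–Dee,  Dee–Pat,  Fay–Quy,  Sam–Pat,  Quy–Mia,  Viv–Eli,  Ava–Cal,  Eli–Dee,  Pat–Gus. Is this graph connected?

Component: {Fay, Mia, Quy}
Component: {Cal, Eli, Viv, Pat, Ava, Gus, Sam, Dee, Ned}
There are 2 separate components, so the graph is not connected.

No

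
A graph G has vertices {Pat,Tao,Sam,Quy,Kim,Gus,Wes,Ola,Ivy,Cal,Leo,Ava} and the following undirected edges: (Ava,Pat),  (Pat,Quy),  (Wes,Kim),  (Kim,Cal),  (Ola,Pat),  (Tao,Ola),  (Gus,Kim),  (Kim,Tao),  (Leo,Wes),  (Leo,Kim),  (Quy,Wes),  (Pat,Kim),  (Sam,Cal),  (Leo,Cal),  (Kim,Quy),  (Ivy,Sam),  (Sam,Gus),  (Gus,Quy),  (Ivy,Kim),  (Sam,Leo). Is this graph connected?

Starting from Pat and exploring outward reaches every vertex (Pat, Kim, Ava, Ola, Quy, Cal, Wes, Ivy, Tao, Gus, Leo, Sam); the graph is connected.

Yes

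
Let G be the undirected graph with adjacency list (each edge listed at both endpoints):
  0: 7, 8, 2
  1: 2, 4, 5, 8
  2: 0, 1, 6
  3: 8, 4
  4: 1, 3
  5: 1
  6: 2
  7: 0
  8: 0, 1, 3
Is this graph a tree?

No

The graph has 9 vertices and 10 edges.
Connected but with 10 > 8 edges, so it has a cycle and is not a tree.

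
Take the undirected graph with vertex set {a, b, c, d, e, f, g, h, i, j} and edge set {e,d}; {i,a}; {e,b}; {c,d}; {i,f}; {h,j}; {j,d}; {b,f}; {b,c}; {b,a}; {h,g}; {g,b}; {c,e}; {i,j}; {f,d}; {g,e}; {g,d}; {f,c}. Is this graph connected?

Yes

Starting from a and exploring outward reaches every vertex (a, i, b, f, j, g, e, c, d, h); the graph is connected.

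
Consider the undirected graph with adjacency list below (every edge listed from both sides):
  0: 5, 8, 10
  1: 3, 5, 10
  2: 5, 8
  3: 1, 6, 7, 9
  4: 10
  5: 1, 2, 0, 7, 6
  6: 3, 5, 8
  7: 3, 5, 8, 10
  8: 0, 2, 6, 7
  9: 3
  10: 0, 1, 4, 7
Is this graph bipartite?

Yes

Color {3, 5, 8, 10} black and {0, 1, 2, 4, 6, 7, 9} white. No edge joins two same-colored vertices, so the graph is bipartite.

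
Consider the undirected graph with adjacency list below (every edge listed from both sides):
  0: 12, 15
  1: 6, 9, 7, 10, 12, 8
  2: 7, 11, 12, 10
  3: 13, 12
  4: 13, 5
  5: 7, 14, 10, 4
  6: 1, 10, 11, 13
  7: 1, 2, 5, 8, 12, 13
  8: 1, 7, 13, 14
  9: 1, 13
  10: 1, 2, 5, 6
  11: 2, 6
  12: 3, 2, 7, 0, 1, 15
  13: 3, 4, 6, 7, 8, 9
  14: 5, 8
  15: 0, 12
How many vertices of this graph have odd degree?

0

Degrees: 0:2, 1:6, 2:4, 3:2, 4:2, 5:4, 6:4, 7:6, 8:4, 9:2, 10:4, 11:2, 12:6, 13:6, 14:2, 15:2
Odd-degree vertices: none.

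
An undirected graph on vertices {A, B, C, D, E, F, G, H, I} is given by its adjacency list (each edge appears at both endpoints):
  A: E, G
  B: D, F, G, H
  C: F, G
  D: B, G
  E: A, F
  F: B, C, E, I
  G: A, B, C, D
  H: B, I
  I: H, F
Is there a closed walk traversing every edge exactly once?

Yes

Degrees: A:2, B:4, C:2, D:2, E:2, F:4, G:4, H:2, I:2
All degrees are even and the non-isolated vertices are connected — an Eulerian circuit exists.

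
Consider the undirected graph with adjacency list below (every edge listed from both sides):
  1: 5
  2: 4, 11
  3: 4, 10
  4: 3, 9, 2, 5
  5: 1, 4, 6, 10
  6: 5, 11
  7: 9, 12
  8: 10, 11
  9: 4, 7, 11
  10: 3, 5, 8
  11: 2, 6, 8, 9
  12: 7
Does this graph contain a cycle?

|V| = 12, |E| = 15, number of components = 1.
Since 15 > 12 - 1, a cycle must exist; for instance 4-9-11-8-10-3-4.

Yes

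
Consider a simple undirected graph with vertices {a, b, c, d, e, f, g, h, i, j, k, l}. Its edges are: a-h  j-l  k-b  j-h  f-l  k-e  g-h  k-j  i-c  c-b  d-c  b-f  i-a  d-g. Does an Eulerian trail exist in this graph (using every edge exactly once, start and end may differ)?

No

Degrees: a:2, b:3, c:3, d:2, e:1, f:2, g:2, h:3, i:2, j:3, k:3, l:2
Odd-degree vertices: b, c, e, h, j, k (6 total).
An Eulerian trail requires 0 or 2 odd-degree vertices; here there are 6.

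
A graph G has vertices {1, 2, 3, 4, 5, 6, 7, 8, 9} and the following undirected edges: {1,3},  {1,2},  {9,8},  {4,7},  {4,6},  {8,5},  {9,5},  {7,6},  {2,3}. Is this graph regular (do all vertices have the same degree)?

Degrees: 1:2, 2:2, 3:2, 4:2, 5:2, 6:2, 7:2, 8:2, 9:2
All degrees equal 2; the graph is regular.

Yes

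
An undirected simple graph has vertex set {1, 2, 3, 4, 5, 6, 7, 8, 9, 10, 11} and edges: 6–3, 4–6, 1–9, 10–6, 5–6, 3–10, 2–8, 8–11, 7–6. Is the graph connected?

Component: {1, 9}
Component: {2, 8, 11}
Component: {3, 4, 5, 6, 7, 10}
No edge joins these 3 groups, so the graph is disconnected.

No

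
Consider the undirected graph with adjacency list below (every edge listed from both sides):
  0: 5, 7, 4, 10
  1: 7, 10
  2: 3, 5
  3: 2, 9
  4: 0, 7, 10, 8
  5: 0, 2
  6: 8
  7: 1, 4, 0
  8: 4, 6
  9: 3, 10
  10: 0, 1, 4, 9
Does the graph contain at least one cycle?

Yes

|V| = 11, |E| = 14, number of components = 1.
Since 14 > 11 - 1, a cycle must exist; for instance 0-4-10-0.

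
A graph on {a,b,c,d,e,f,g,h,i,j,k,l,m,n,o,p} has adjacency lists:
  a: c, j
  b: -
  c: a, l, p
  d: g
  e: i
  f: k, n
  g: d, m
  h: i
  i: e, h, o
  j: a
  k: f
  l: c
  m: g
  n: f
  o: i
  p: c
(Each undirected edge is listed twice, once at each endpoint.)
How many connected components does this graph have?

Component: {b}
Component: {d, g, m}
Component: {f, k, n}
Component: {e, h, i, o}
Component: {a, c, j, l, p}

5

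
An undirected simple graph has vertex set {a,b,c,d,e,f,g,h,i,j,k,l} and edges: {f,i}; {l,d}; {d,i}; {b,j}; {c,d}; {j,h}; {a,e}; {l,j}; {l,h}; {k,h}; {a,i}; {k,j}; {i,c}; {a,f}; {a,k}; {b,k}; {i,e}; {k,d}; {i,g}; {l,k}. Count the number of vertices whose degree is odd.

Degrees: a:4, b:2, c:2, d:4, e:2, f:2, g:1, h:3, i:6, j:4, k:6, l:4
Odd-degree vertices: g, h.

2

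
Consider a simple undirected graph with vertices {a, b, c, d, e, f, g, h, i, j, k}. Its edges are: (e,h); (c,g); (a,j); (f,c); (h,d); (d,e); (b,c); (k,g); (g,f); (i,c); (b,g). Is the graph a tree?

The graph has 11 vertices and 11 edges.
It is not connected, so it is not a tree.

No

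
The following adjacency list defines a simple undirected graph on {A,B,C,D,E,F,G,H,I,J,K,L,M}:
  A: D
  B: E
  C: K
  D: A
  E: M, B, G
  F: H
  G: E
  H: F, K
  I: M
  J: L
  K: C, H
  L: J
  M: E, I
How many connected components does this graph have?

4

Component: {A, D}
Component: {J, L}
Component: {C, F, H, K}
Component: {B, E, G, I, M}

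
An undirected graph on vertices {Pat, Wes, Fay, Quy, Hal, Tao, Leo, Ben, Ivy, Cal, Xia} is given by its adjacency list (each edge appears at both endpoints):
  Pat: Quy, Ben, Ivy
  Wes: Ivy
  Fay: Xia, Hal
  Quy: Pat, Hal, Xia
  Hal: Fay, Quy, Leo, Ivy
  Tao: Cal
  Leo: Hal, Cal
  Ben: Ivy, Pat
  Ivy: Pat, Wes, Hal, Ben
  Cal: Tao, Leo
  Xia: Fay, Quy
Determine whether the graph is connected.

Yes

A breadth-first search from Pat visits Pat, Ivy, Quy, Ben, Hal, Wes, Xia, Fay, Leo, Cal, Tao — all 11 vertices — so the graph is connected.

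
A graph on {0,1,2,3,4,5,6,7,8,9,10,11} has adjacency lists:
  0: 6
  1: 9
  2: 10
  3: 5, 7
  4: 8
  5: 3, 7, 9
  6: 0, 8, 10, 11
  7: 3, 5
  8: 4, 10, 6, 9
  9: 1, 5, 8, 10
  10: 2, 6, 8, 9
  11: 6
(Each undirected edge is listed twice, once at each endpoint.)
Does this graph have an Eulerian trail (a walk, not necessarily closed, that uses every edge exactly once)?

Degrees: 0:1, 1:1, 2:1, 3:2, 4:1, 5:3, 6:4, 7:2, 8:4, 9:4, 10:4, 11:1
Odd-degree vertices: 0, 1, 2, 4, 5, 11 (6 total).
An Eulerian trail requires 0 or 2 odd-degree vertices; here there are 6.

No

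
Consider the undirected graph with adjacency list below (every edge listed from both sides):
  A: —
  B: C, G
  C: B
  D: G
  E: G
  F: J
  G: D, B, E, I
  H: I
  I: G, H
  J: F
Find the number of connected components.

3

Component: {A}
Component: {F, J}
Component: {B, C, D, E, G, H, I}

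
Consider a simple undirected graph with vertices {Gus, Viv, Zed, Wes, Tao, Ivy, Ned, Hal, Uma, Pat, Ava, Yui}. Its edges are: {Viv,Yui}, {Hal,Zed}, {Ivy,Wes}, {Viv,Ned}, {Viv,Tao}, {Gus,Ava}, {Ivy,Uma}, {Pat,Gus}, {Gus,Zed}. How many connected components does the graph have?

3

Component: {Wes, Ivy, Uma}
Component: {Viv, Tao, Ned, Yui}
Component: {Gus, Zed, Hal, Pat, Ava}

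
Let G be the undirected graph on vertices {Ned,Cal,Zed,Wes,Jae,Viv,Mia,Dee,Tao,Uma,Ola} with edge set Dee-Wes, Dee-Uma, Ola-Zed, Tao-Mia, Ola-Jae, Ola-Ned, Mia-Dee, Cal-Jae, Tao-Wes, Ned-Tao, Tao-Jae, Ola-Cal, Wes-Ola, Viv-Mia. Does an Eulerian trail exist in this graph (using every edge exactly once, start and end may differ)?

No

Degrees: Ned:2, Cal:2, Zed:1, Wes:3, Jae:3, Viv:1, Mia:3, Dee:3, Tao:4, Uma:1, Ola:5
Odd-degree vertices: Zed, Wes, Jae, Viv, Mia, Dee, Uma, Ola (8 total).
With 8 odd-degree vertices (more than two), no single trail can use every edge.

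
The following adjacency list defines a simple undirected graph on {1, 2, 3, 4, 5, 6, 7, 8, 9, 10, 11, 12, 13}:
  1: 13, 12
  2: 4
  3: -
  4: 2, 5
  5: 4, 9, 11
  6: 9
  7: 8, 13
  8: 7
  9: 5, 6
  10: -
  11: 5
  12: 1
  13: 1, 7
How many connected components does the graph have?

4

Component: {3}
Component: {10}
Component: {1, 7, 8, 12, 13}
Component: {2, 4, 5, 6, 9, 11}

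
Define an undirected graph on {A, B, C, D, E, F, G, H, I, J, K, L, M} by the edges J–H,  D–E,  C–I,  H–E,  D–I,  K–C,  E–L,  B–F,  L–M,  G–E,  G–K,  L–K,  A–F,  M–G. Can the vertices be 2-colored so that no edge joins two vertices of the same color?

Yes

Color {E, F, I, J, K, M} black and {A, B, C, D, G, H, L} white. No edge joins two same-colored vertices, so the graph is bipartite.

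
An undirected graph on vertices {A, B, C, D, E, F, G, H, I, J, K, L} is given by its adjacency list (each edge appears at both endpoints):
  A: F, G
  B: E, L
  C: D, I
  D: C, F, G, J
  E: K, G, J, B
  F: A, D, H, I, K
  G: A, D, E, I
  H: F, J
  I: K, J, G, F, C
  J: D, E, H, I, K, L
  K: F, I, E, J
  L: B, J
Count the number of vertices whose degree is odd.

2

Degrees: A:2, B:2, C:2, D:4, E:4, F:5, G:4, H:2, I:5, J:6, K:4, L:2
Odd-degree vertices: F, I.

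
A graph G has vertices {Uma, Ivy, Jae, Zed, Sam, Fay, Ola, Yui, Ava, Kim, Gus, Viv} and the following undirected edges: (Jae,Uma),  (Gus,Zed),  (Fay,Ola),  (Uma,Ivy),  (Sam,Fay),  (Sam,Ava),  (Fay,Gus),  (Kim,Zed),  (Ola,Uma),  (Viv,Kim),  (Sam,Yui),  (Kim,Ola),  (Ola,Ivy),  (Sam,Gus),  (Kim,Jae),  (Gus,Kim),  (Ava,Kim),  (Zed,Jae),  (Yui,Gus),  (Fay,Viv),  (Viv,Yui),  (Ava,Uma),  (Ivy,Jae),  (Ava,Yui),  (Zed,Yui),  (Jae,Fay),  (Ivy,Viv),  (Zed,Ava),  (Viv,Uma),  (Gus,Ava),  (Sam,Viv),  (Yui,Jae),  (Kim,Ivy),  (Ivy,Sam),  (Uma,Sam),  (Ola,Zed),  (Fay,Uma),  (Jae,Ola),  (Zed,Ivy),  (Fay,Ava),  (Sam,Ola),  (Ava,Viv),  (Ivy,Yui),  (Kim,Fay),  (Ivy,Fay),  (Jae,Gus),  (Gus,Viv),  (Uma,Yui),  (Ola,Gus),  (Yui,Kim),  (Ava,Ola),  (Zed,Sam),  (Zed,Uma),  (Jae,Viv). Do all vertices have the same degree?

Degrees: Uma:9, Ivy:9, Jae:9, Zed:9, Sam:9, Fay:9, Ola:9, Yui:9, Ava:9, Kim:9, Gus:9, Viv:9
Every vertex has degree 9, so the graph is 9-regular.

Yes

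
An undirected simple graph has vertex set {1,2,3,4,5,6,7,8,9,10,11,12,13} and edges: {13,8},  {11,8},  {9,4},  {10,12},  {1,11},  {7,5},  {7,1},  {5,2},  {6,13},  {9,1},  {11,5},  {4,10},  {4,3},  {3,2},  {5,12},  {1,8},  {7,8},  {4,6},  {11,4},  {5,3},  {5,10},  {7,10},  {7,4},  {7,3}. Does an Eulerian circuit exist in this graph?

Yes

Degrees: 1:4, 2:2, 3:4, 4:6, 5:6, 6:2, 7:6, 8:4, 9:2, 10:4, 11:4, 12:2, 13:2
Every vertex has even degree and the edges form a single connected piece, so an Eulerian circuit exists.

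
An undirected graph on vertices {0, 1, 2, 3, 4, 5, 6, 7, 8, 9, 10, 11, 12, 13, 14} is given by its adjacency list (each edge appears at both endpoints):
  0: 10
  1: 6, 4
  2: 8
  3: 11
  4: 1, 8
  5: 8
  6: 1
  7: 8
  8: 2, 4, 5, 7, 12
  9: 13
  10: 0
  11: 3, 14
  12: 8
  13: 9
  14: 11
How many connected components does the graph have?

4

Component: {0, 10}
Component: {9, 13}
Component: {3, 11, 14}
Component: {1, 2, 4, 5, 6, 7, 8, 12}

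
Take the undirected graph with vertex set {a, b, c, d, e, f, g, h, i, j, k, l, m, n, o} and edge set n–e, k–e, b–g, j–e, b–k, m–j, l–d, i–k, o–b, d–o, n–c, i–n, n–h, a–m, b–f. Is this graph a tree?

No

The graph has 15 vertices and 15 edges.
Connected but with 15 > 14 edges, so it has a cycle and is not a tree.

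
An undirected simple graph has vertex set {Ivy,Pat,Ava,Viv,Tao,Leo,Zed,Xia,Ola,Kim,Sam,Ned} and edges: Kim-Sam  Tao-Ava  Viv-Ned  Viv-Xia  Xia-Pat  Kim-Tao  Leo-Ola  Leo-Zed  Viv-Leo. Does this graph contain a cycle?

No

|V| = 12, |E| = 9, number of components = 3.
Since 9 = 12 - 3, the graph is a forest and contains no cycle.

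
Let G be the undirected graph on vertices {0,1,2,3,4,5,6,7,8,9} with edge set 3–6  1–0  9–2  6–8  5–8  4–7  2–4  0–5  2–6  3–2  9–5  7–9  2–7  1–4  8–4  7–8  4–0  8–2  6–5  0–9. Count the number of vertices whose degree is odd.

Degrees: 0:4, 1:2, 2:6, 3:2, 4:5, 5:4, 6:4, 7:4, 8:5, 9:4
Odd-degree vertices: 4, 8.

2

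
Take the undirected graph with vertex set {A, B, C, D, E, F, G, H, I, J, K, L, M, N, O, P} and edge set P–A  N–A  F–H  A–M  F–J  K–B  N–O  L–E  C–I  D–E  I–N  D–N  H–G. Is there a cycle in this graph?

No

The graph has 16 vertices, 13 edges, and 3 connected components.
A forest on 16 vertices with 3 components has exactly 13 edges, which matches — so no cycle.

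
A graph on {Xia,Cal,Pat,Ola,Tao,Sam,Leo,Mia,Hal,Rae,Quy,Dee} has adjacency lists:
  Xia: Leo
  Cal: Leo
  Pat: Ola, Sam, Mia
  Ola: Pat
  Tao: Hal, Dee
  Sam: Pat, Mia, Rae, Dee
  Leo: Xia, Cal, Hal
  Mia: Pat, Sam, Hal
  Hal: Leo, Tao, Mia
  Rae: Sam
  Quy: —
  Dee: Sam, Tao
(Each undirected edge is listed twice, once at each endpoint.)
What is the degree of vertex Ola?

Neighbors of Ola: Pat.

1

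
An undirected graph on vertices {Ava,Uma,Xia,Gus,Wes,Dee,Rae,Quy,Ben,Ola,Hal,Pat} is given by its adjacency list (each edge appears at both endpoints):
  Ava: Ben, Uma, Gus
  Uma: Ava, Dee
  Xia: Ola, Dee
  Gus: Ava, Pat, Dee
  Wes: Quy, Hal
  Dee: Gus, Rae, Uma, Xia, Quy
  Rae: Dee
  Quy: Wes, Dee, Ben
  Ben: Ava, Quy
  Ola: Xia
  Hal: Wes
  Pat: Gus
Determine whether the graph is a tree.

The graph has 12 vertices and 13 edges.
A tree on 12 vertices has exactly 11 edges; this graph has 13, so it contains a cycle and is not a tree.

No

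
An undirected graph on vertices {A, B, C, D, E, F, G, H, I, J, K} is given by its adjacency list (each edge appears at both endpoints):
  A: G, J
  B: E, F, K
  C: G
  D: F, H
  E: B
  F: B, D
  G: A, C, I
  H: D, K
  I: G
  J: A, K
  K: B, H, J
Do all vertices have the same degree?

Degrees: A:2, B:3, C:1, D:2, E:1, F:2, G:3, H:2, I:1, J:2, K:3
Vertex C has degree 1 while B has degree 3, so the graph is not regular.

No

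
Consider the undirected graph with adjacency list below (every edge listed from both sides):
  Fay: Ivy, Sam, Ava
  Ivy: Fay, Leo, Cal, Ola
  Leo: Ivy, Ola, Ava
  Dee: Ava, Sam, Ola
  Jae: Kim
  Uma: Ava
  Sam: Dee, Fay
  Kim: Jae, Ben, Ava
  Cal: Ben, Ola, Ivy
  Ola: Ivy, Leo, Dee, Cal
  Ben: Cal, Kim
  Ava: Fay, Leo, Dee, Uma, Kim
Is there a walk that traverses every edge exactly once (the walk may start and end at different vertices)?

Degrees: Fay:3, Ivy:4, Leo:3, Dee:3, Jae:1, Uma:1, Sam:2, Kim:3, Cal:3, Ola:4, Ben:2, Ava:5
Odd-degree vertices: Fay, Leo, Dee, Jae, Uma, Kim, Cal, Ava (8 total).
With 8 odd-degree vertices (more than two), no single trail can use every edge.

No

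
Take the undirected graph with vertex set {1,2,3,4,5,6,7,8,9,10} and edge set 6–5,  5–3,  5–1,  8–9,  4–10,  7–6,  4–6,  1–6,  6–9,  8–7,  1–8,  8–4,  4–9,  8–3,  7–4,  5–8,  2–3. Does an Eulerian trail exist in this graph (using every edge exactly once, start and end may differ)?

No

Degrees: 1:3, 2:1, 3:3, 4:5, 5:4, 6:5, 7:3, 8:6, 9:3, 10:1
Odd-degree vertices: 1, 2, 3, 4, 6, 7, 9, 10 (8 total).
With 8 odd-degree vertices (more than two), no single trail can use every edge.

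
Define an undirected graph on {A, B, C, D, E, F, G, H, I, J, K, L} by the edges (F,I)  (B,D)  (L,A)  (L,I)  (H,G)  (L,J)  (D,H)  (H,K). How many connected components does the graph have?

4

Component: {C}
Component: {E}
Component: {A, F, I, J, L}
Component: {B, D, G, H, K}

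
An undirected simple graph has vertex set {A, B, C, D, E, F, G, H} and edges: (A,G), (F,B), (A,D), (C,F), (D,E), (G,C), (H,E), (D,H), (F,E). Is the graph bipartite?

The cycle E-D-H-E has length 3, which is odd, so the graph is not bipartite.

No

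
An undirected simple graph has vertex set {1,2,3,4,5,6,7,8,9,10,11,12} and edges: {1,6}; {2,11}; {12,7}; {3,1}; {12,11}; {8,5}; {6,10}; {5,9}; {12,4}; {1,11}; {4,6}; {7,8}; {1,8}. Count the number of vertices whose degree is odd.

8

Degrees: 1:4, 2:1, 3:1, 4:2, 5:2, 6:3, 7:2, 8:3, 9:1, 10:1, 11:3, 12:3
Odd-degree vertices: 2, 3, 6, 8, 9, 10, 11, 12.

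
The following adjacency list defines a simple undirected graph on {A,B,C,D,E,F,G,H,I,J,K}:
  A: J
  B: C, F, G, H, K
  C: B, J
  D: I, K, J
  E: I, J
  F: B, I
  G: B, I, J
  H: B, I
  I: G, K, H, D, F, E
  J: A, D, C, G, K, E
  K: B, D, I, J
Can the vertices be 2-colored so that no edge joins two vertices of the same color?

The cycle I-D-K-I has length 3, which is odd, so the graph is not bipartite.

No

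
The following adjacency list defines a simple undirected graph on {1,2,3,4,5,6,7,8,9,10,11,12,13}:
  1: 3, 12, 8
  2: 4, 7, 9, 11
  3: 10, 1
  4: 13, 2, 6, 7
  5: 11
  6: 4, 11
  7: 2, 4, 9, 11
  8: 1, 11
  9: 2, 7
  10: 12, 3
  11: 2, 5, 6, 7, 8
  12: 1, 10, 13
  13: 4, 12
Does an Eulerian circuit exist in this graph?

No

Degrees: 1:3, 2:4, 3:2, 4:4, 5:1, 6:2, 7:4, 8:2, 9:2, 10:2, 11:5, 12:3, 13:2
Vertices with odd degree: 1, 5, 11, 12. An Eulerian circuit requires all degrees even.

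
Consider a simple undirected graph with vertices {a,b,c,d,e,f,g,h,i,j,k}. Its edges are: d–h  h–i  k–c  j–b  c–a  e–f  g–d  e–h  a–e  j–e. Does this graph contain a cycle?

No

|V| = 11, |E| = 10, number of components = 1.
Since 10 = 11 - 1, the graph is a forest and contains no cycle.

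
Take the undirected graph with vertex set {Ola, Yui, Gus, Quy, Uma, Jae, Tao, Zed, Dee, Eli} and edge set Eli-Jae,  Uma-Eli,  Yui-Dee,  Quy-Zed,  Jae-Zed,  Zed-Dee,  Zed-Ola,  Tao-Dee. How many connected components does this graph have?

2

Component: {Gus}
Component: {Ola, Yui, Quy, Uma, Jae, Tao, Zed, Dee, Eli}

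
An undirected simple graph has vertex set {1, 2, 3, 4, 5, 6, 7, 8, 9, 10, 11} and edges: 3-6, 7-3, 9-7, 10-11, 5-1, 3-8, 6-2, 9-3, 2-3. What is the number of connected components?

4

Component: {4}
Component: {1, 5}
Component: {10, 11}
Component: {2, 3, 6, 7, 8, 9}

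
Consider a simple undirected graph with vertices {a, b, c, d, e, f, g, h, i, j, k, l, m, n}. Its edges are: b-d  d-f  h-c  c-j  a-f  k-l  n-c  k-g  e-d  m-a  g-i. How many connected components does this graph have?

Component: {c, h, j, n}
Component: {g, i, k, l}
Component: {a, b, d, e, f, m}

3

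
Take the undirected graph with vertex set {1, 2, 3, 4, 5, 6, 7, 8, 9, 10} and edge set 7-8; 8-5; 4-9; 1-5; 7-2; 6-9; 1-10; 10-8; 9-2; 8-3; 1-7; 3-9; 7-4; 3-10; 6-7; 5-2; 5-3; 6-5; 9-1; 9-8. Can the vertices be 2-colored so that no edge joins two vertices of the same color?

No

The cycle 3-8-10-3 has length 3, which is odd, so the graph is not bipartite.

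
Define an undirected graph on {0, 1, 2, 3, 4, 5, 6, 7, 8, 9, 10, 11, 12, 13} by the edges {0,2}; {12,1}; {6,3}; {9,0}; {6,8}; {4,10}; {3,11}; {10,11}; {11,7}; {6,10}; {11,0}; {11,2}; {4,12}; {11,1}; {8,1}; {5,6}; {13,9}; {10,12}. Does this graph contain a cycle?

Yes

The graph has 14 vertices, 18 edges, and 1 connected component.
One cycle is 0-11-2-0.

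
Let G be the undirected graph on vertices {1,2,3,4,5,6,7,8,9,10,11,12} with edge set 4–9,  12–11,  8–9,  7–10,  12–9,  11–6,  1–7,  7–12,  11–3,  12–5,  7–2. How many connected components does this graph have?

1

Component: {1, 2, 3, 4, 5, 6, 7, 8, 9, 10, 11, 12}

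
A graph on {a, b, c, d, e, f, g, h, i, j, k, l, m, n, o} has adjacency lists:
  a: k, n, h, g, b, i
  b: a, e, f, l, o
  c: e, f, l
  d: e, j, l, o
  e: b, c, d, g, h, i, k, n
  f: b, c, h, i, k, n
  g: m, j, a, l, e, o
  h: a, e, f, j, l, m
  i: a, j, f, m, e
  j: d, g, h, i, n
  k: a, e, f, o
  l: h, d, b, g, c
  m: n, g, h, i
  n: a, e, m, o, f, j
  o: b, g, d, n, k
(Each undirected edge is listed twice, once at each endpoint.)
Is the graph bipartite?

Color {b, c, d, g, h, i, k, n} black and {a, e, f, j, l, m, o} white. No edge joins two same-colored vertices, so the graph is bipartite.

Yes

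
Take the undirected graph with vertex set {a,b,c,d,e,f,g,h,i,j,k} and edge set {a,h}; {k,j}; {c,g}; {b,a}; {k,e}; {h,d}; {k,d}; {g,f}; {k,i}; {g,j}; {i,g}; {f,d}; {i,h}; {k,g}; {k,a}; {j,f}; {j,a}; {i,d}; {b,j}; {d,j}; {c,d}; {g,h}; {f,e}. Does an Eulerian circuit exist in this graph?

Yes

Degrees: a:4, b:2, c:2, d:6, e:2, f:4, g:6, h:4, i:4, j:6, k:6
All degrees are even and the non-isolated vertices are connected — an Eulerian circuit exists.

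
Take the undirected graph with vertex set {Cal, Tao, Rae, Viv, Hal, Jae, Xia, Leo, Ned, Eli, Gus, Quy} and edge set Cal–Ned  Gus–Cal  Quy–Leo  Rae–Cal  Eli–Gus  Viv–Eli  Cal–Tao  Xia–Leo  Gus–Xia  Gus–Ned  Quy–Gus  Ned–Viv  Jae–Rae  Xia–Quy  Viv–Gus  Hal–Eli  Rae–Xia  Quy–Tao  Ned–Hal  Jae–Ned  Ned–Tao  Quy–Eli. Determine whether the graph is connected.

Starting from Cal and exploring outward reaches every vertex (Cal, Gus, Rae, Tao, Ned, Quy, Eli, Viv, Xia, Jae, Hal, Leo); the graph is connected.

Yes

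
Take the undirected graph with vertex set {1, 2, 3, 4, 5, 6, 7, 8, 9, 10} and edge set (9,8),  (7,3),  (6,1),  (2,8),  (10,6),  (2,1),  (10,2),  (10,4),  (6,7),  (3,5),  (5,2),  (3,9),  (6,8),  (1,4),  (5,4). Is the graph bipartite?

No

The cycle 2-8-9-3-5-2 has length 5, which is odd, so the graph is not bipartite.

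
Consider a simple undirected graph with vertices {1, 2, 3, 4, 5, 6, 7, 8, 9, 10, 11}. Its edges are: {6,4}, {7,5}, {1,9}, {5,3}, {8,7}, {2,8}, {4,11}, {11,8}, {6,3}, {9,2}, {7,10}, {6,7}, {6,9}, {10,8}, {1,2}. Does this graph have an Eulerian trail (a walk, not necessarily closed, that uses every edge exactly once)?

Yes

Degrees: 1:2, 2:3, 3:2, 4:2, 5:2, 6:4, 7:4, 8:4, 9:3, 10:2, 11:2
Odd-degree vertices: 2, 9 (2 total).
The non-isolated vertices are connected and exactly 2 have odd degree, so an Eulerian trail exists (from 2 to 9).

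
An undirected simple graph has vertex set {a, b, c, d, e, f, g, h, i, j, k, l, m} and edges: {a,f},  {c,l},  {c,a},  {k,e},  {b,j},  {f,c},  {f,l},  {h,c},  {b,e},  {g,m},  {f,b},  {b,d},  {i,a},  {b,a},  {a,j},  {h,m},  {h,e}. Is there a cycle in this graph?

Yes

|V| = 13, |E| = 17, number of components = 1.
Since 17 > 13 - 1, a cycle must exist; for instance b-e-h-c-l-f-b.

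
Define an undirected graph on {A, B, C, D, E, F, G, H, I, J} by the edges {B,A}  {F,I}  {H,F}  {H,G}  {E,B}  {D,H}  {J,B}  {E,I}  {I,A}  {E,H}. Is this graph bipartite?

Yes

Color {B, C, H, I} black and {A, D, E, F, G, J} white. No edge joins two same-colored vertices, so the graph is bipartite.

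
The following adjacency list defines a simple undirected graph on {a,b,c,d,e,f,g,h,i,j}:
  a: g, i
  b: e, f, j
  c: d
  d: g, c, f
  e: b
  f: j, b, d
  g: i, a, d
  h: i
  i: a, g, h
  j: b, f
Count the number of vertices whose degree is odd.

Degrees: a:2, b:3, c:1, d:3, e:1, f:3, g:3, h:1, i:3, j:2
Odd-degree vertices: b, c, d, e, f, g, h, i.

8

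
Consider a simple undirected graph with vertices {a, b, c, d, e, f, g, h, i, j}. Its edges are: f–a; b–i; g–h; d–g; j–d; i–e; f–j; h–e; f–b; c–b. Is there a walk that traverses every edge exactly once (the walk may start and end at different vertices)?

Degrees: a:1, b:3, c:1, d:2, e:2, f:3, g:2, h:2, i:2, j:2
Odd-degree vertices: a, b, c, f (4 total).
An Eulerian trail requires 0 or 2 odd-degree vertices; here there are 4.

No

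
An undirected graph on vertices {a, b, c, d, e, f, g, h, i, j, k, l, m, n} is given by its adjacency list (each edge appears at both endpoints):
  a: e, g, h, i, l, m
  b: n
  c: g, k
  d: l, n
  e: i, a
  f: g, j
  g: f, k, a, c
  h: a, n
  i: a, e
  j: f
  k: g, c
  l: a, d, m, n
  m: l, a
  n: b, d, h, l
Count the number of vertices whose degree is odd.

Degrees: a:6, b:1, c:2, d:2, e:2, f:2, g:4, h:2, i:2, j:1, k:2, l:4, m:2, n:4
Odd-degree vertices: b, j.

2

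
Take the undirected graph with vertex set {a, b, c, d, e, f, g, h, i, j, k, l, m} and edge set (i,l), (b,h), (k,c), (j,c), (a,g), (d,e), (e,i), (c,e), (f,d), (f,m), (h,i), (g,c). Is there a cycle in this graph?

|V| = 13, |E| = 12, number of components = 1.
Since 12 = 13 - 1, the graph is a forest and contains no cycle.

No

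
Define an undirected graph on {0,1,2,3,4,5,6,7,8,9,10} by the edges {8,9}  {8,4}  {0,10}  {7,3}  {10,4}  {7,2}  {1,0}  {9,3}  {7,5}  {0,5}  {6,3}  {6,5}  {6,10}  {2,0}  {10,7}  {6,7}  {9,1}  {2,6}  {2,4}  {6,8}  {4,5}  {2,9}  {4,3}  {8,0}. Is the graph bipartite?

The cycle 7-6-10-7 has length 3, which is odd, so the graph is not bipartite.

No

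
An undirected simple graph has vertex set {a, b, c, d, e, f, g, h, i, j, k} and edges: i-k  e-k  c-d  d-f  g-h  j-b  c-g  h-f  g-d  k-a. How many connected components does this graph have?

Component: {b, j}
Component: {a, e, i, k}
Component: {c, d, f, g, h}

3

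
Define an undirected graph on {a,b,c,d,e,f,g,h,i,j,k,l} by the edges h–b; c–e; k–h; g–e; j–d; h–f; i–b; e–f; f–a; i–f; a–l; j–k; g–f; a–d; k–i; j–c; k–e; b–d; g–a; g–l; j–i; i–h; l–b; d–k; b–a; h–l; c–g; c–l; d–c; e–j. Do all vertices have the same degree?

Degrees: a:5, b:5, c:5, d:5, e:5, f:5, g:5, h:5, i:5, j:5, k:5, l:5
All degrees equal 5; the graph is regular.

Yes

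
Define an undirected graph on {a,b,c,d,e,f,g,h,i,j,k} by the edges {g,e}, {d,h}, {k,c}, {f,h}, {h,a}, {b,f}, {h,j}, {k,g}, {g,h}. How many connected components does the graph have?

2

Component: {i}
Component: {a, b, c, d, e, f, g, h, j, k}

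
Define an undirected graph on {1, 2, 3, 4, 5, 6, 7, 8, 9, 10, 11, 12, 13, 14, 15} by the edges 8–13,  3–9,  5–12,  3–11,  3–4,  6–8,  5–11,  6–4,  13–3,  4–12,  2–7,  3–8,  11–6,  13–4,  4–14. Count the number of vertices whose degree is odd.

10

Degrees: 1:0, 2:1, 3:5, 4:5, 5:2, 6:3, 7:1, 8:3, 9:1, 10:0, 11:3, 12:2, 13:3, 14:1, 15:0
Odd-degree vertices: 2, 3, 4, 6, 7, 8, 9, 11, 13, 14.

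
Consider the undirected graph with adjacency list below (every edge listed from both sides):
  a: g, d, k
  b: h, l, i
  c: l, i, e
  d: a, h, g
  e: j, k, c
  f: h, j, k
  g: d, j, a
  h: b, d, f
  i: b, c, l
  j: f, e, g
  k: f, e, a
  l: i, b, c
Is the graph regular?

Yes

Degrees: a:3, b:3, c:3, d:3, e:3, f:3, g:3, h:3, i:3, j:3, k:3, l:3
Every vertex has degree 3, so the graph is 3-regular.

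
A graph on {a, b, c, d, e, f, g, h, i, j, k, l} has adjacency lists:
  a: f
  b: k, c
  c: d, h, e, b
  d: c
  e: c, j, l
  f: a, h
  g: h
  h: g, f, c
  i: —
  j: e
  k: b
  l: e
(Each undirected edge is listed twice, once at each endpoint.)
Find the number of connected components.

Component: {i}
Component: {a, b, c, d, e, f, g, h, j, k, l}

2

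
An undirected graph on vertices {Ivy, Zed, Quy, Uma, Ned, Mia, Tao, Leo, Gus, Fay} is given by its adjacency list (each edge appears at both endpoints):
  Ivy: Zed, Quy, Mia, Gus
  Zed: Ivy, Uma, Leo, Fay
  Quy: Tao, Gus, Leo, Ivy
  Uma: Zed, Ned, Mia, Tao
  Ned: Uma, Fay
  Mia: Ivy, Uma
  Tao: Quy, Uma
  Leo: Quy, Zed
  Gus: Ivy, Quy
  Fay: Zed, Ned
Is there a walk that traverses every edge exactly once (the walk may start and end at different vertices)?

Yes

Degrees: Ivy:4, Zed:4, Quy:4, Uma:4, Ned:2, Mia:2, Tao:2, Leo:2, Gus:2, Fay:2
Odd-degree vertices: none (0 total).
With 0 odd-degree vertices and all edges in one connected piece, an Eulerian trail exists.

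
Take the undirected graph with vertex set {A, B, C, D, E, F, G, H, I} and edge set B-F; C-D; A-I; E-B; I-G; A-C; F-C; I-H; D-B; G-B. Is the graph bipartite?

Yes

Partition the vertices as {B, C, I} vs {A, D, E, F, G, H}. Each listed edge has one endpoint in each part, so the graph is bipartite.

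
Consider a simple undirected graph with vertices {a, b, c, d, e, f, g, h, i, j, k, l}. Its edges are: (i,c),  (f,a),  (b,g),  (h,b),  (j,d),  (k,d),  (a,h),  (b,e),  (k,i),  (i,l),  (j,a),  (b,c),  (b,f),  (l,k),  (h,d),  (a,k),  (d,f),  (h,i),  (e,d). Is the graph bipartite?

No

The cycle i-k-l-i has length 3, which is odd, so the graph is not bipartite.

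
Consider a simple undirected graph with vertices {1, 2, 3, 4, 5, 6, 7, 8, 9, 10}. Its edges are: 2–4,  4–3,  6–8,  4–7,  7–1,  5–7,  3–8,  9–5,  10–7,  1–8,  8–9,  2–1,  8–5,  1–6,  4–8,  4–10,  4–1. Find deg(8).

Neighbors of 8: 1, 3, 4, 5, 6, 9.

6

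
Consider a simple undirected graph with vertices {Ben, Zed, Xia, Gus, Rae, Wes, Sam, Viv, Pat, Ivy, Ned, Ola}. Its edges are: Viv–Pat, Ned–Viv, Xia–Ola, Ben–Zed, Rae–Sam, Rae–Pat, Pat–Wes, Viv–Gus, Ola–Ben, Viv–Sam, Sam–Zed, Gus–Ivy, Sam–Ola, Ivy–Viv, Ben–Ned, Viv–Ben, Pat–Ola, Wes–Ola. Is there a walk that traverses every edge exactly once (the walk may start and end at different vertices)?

Yes

Degrees: Ben:4, Zed:2, Xia:1, Gus:2, Rae:2, Wes:2, Sam:4, Viv:6, Pat:4, Ivy:2, Ned:2, Ola:5
Odd-degree vertices: Xia, Ola (2 total).
The non-isolated vertices are connected and exactly 2 have odd degree, so an Eulerian trail exists (from Xia to Ola).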